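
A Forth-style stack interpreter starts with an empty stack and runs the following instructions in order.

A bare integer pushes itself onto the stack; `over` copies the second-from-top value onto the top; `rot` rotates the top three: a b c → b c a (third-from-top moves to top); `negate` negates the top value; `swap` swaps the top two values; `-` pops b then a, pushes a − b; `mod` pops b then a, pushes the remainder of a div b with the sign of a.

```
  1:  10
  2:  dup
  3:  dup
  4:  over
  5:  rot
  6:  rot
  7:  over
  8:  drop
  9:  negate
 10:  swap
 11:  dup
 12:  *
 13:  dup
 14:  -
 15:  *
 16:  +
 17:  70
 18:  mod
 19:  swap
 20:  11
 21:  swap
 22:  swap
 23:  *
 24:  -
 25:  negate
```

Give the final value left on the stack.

100

10      10
dup     10 10
dup     10 10 10
over    10 10 10 10
rot     10 10 10 10
rot     10 10 10 10
over    10 10 10 10 10
drop    10 10 10 10
negate  10 10 10 -10
swap    10 10 -10 10
dup     10 10 -10 10 10
*       10 10 -10 100
dup     10 10 -10 100 100
-       10 10 -10 0
*       10 10 0
+       10 10
70      10 10 70
mod     10 10
swap    10 10
11      10 10 11
swap    10 11 10
swap    10 10 11
*       10 110
-       -100
negate  100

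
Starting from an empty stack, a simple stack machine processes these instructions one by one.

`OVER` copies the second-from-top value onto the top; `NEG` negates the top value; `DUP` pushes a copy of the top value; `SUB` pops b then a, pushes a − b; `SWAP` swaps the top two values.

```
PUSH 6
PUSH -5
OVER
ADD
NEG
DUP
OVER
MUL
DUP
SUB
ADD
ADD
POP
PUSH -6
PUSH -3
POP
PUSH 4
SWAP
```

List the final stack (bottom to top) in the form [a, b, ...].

PUSH 6  : [6]
PUSH -5 : [6, -5]
OVER    : [6, -5, 6]
ADD     : [6, 1]
NEG     : [6, -1]
DUP     : [6, -1, -1]
OVER    : [6, -1, -1, -1]
MUL     : [6, -1, 1]
DUP     : [6, -1, 1, 1]
SUB     : [6, -1, 0]
ADD     : [6, -1]
ADD     : [5]
POP     : []
PUSH -6 : [-6]
PUSH -3 : [-6, -3]
POP     : [-6]
PUSH 4  : [-6, 4]
SWAP    : [4, -6]

[4, -6]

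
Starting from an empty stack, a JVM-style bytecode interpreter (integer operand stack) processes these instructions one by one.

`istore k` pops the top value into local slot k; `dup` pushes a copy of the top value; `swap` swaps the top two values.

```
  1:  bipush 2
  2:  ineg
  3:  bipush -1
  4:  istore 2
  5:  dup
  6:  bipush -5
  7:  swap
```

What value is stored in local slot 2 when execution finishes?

-1

bipush 2  : [2]
ineg      : [-2]
bipush -1 : [-2, -1]
istore 2  : [-2]
dup       : [-2, -2]
bipush -5 : [-2, -2, -5]
swap      : [-2, -5, -2]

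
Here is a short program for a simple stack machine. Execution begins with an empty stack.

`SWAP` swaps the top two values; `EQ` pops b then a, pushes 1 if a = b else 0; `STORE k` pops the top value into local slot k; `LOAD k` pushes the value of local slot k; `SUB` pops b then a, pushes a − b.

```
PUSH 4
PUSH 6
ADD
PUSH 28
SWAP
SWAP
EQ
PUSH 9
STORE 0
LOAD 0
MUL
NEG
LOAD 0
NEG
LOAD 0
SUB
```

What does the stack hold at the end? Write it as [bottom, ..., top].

[0, -18]

PUSH 4   4
PUSH 6   4 6
ADD      10
PUSH 28  10 28
SWAP     28 10
SWAP     10 28
EQ       0
PUSH 9   0 9
STORE 0  0
LOAD 0   0 9
MUL      0
NEG      0
LOAD 0   0 9
NEG      0 -9
LOAD 0   0 -9 9
SUB      0 -18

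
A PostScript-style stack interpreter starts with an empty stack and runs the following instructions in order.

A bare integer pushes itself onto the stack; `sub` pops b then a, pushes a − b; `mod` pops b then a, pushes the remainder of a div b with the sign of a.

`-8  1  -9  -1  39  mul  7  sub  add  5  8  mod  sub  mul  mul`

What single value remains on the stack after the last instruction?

480

-8  -> [-8]
1   -> [-8, 1]
-9  -> [-8, 1, -9]
-1  -> [-8, 1, -9, -1]
39  -> [-8, 1, -9, -1, 39]
mul -> [-8, 1, -9, -39]
7   -> [-8, 1, -9, -39, 7]
sub -> [-8, 1, -9, -46]
add -> [-8, 1, -55]
5   -> [-8, 1, -55, 5]
8   -> [-8, 1, -55, 5, 8]
mod -> [-8, 1, -55, 5]
sub -> [-8, 1, -60]
mul -> [-8, -60]
mul -> [480]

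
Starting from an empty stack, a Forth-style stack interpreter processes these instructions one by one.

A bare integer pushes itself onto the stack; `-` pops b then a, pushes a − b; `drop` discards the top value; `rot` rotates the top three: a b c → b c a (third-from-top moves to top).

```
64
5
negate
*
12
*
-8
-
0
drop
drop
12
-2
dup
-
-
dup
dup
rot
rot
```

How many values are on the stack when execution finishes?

3

64     -> [64]
5      -> [64, 5]
negate -> [64, -5]
*      -> [-320]
12     -> [-320, 12]
*      -> [-3840]
-8     -> [-3840, -8]
-      -> [-3832]
0      -> [-3832, 0]
drop   -> [-3832]
drop   -> []
12     -> [12]
-2     -> [12, -2]
dup    -> [12, -2, -2]
-      -> [12, 0]
-      -> [12]
dup    -> [12, 12]
dup    -> [12, 12, 12]
rot    -> [12, 12, 12]
rot    -> [12, 12, 12]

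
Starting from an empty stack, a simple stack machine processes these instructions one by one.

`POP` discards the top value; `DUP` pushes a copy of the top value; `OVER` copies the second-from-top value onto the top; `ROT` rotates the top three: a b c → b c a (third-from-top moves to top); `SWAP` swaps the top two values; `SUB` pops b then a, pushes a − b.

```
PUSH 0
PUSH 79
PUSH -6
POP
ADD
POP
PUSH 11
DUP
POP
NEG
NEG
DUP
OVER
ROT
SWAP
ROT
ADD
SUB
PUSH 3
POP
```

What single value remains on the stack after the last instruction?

PUSH 0   0
PUSH 79  0 79
PUSH -6  0 79 -6
POP      0 79
ADD      79
POP      (empty)
PUSH 11  11
DUP      11 11
POP      11
NEG      -11
NEG      11
DUP      11 11
OVER     11 11 11
ROT      11 11 11
SWAP     11 11 11
ROT      11 11 11
ADD      11 22
SUB      -11
PUSH 3   -11 3
POP      -11

-11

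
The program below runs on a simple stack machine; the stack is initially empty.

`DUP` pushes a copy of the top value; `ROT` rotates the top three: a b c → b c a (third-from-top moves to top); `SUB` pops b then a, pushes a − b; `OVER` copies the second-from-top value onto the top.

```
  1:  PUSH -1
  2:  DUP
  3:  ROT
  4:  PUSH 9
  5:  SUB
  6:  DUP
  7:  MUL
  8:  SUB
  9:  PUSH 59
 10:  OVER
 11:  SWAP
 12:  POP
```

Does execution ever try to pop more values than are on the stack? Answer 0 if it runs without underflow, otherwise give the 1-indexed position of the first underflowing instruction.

PUSH -1 → [-1]
DUP     → [-1, -1]
ROT  — needs 3 operands, stack has 2 → underflow

3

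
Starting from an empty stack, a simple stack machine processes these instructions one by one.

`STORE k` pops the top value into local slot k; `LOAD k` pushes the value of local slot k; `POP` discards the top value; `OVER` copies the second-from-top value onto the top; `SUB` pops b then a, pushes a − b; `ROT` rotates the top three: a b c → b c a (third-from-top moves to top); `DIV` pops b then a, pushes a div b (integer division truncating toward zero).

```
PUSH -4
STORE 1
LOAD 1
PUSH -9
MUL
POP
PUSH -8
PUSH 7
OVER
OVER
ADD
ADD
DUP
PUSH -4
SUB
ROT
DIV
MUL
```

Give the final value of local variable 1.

-4

PUSH -4 -> -4
STORE 1 -> (empty)
LOAD 1  -> -4
PUSH -9 -> -4 -9
MUL     -> 36
POP     -> (empty)
PUSH -8 -> -8
PUSH 7  -> -8 7
OVER    -> -8 7 -8
OVER    -> -8 7 -8 7
ADD     -> -8 7 -1
ADD     -> -8 6
DUP     -> -8 6 6
PUSH -4 -> -8 6 6 -4
SUB     -> -8 6 10
ROT     -> 6 10 -8
DIV     -> 6 -1
MUL     -> -6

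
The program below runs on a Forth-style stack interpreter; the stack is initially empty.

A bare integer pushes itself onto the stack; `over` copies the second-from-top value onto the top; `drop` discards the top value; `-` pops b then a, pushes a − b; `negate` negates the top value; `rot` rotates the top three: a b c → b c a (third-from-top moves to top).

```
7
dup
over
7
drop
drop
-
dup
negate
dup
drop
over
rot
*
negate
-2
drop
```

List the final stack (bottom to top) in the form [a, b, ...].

[0, 0]

7      : [7]
dup    : [7, 7]
over   : [7, 7, 7]
7      : [7, 7, 7, 7]
drop   : [7, 7, 7]
drop   : [7, 7]
-      : [0]
dup    : [0, 0]
negate : [0, 0]
dup    : [0, 0, 0]
drop   : [0, 0]
over   : [0, 0, 0]
rot    : [0, 0, 0]
*      : [0, 0]
negate : [0, 0]
-2     : [0, 0, -2]
drop   : [0, 0]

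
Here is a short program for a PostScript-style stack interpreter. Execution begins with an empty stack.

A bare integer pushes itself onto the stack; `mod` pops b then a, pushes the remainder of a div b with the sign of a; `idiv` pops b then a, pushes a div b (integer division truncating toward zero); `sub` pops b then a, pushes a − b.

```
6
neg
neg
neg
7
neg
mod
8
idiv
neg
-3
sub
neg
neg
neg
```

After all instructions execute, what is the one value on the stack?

6     6
neg   -6
neg   6
neg   -6
7     -6 7
neg   -6 -7
mod   -6
8     -6 8
idiv  0
neg   0
-3    0 -3
sub   3
neg   -3
neg   3
neg   -3

-3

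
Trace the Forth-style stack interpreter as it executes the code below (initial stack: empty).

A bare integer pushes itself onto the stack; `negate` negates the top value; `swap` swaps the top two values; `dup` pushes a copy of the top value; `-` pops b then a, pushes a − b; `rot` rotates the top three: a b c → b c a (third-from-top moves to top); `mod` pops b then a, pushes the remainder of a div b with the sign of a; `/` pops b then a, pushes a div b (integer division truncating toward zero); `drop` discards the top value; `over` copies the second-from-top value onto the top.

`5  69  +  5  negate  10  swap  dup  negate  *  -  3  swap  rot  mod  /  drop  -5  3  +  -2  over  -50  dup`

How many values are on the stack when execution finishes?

5      → 5
69     → 5 69
+      → 74
5      → 74 5
negate → 74 -5
10     → 74 -5 10
swap   → 74 10 -5
dup    → 74 10 -5 -5
negate → 74 10 -5 5
*      → 74 10 -25
-      → 74 35
3      → 74 35 3
swap   → 74 3 35
rot    → 3 35 74
mod    → 3 35
/      → 0
drop   → (empty)
-5     → -5
3      → -5 3
+      → -2
-2     → -2 -2
over   → -2 -2 -2
-50    → -2 -2 -2 -50
dup    → -2 -2 -2 -50 -50

5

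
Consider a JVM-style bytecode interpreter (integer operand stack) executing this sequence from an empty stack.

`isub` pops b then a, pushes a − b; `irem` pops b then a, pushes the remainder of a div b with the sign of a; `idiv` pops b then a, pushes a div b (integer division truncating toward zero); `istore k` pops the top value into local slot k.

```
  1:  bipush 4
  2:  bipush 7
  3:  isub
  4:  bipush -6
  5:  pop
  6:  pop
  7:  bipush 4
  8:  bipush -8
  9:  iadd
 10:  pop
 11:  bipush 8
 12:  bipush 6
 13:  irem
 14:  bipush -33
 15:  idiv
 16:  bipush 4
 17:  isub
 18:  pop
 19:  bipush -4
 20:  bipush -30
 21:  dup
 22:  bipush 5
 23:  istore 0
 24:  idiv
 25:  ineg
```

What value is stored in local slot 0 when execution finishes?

5

bipush 4   -> [4]
bipush 7   -> [4, 7]
isub       -> [-3]
bipush -6  -> [-3, -6]
pop        -> [-3]
pop        -> []
bipush 4   -> [4]
bipush -8  -> [4, -8]
iadd       -> [-4]
pop        -> []
bipush 8   -> [8]
bipush 6   -> [8, 6]
irem       -> [2]
bipush -33 -> [2, -33]
idiv       -> [0]
bipush 4   -> [0, 4]
isub       -> [-4]
pop        -> []
bipush -4  -> [-4]
bipush -30 -> [-4, -30]
dup        -> [-4, -30, -30]
bipush 5   -> [-4, -30, -30, 5]
istore 0   -> [-4, -30, -30]
idiv       -> [-4, 1]
ineg       -> [-4, -1]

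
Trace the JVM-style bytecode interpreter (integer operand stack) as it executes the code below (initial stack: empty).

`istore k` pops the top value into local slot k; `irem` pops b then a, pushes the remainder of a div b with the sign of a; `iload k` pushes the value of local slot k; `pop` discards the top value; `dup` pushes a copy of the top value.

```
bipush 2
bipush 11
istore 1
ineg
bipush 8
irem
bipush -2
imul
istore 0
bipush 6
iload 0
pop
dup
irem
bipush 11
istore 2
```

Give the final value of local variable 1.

11

bipush 2  -> [2]
bipush 11 -> [2, 11]
istore 1  -> [2]
ineg      -> [-2]
bipush 8  -> [-2, 8]
irem      -> [-2]
bipush -2 -> [-2, -2]
imul      -> [4]
istore 0  -> []
bipush 6  -> [6]
iload 0   -> [6, 4]
pop       -> [6]
dup       -> [6, 6]
irem      -> [0]
bipush 11 -> [0, 11]
istore 2  -> [0]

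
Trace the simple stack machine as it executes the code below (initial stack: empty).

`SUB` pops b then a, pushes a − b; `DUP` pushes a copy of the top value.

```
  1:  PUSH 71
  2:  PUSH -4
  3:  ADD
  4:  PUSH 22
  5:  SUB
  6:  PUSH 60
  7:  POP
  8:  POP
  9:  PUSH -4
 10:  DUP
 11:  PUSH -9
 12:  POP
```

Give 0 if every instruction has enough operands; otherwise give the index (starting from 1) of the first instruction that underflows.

PUSH 71 → [71]
PUSH -4 → [71, -4]
ADD     → [67]
PUSH 22 → [67, 22]
SUB     → [45]
PUSH 60 → [45, 60]
POP     → [45]
POP     → []
PUSH -4 → [-4]
DUP     → [-4, -4]
PUSH -9 → [-4, -4, -9]
POP     → [-4, -4]

0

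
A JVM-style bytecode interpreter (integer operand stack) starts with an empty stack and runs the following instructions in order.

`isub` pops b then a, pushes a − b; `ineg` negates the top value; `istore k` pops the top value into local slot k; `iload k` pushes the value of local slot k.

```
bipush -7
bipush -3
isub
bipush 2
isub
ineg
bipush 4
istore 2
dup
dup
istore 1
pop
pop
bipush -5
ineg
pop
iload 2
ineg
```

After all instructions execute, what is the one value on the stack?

bipush -7  [-7]
bipush -3  [-7, -3]
isub       [-4]
bipush 2   [-4, 2]
isub       [-6]
ineg       [6]
bipush 4   [6, 4]
istore 2   [6]
dup        [6, 6]
dup        [6, 6, 6]
istore 1   [6, 6]
pop        [6]
pop        []
bipush -5  [-5]
ineg       [5]
pop        []
iload 2    [4]
ineg       [-4]

-4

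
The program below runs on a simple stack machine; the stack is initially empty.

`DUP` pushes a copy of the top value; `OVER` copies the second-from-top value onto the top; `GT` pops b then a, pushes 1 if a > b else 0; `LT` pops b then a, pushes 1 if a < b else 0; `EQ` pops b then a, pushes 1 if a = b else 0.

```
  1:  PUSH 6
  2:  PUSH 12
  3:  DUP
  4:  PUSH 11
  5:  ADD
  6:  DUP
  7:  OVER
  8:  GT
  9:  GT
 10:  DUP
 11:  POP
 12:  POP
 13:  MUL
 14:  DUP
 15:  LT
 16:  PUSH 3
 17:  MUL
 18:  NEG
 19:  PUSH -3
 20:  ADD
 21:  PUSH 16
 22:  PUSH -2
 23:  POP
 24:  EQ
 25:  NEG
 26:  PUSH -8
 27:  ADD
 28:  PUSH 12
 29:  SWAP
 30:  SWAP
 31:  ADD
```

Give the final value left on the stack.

PUSH 6  : 6
PUSH 12 : 6 12
DUP     : 6 12 12
PUSH 11 : 6 12 12 11
ADD     : 6 12 23
DUP     : 6 12 23 23
OVER    : 6 12 23 23 23
GT      : 6 12 23 0
GT      : 6 12 1
DUP     : 6 12 1 1
POP     : 6 12 1
POP     : 6 12
MUL     : 72
DUP     : 72 72
LT      : 0
PUSH 3  : 0 3
MUL     : 0
NEG     : 0
PUSH -3 : 0 -3
ADD     : -3
PUSH 16 : -3 16
PUSH -2 : -3 16 -2
POP     : -3 16
EQ      : 0
NEG     : 0
PUSH -8 : 0 -8
ADD     : -8
PUSH 12 : -8 12
SWAP    : 12 -8
SWAP    : -8 12
ADD     : 4

4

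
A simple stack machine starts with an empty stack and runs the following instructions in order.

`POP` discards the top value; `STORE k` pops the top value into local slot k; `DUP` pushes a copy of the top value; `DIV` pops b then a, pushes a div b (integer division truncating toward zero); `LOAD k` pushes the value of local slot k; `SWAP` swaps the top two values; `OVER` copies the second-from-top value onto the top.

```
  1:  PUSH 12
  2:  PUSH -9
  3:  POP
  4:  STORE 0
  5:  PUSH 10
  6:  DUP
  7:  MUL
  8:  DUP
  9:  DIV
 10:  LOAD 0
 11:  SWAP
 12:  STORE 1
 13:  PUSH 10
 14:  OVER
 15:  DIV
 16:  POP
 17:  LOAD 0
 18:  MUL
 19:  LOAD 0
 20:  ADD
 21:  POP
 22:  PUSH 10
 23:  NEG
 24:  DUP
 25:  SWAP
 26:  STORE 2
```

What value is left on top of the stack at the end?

-10

PUSH 12 : [12]
PUSH -9 : [12, -9]
POP     : [12]
STORE 0 : []
PUSH 10 : [10]
DUP     : [10, 10]
MUL     : [100]
DUP     : [100, 100]
DIV     : [1]
LOAD 0  : [1, 12]
SWAP    : [12, 1]
STORE 1 : [12]
PUSH 10 : [12, 10]
OVER    : [12, 10, 12]
DIV     : [12, 0]
POP     : [12]
LOAD 0  : [12, 12]
MUL     : [144]
LOAD 0  : [144, 12]
ADD     : [156]
POP     : []
PUSH 10 : [10]
NEG     : [-10]
DUP     : [-10, -10]
SWAP    : [-10, -10]
STORE 2 : [-10]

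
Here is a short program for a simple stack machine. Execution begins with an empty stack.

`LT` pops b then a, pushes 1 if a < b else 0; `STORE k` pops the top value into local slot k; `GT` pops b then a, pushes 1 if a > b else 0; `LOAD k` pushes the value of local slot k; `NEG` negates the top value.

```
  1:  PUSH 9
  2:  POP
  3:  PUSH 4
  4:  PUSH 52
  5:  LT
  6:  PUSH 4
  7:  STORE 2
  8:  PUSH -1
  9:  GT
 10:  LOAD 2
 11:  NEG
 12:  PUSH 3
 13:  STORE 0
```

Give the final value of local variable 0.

3

PUSH 9   9
POP      (empty)
PUSH 4   4
PUSH 52  4 52
LT       1
PUSH 4   1 4
STORE 2  1
PUSH -1  1 -1
GT       1
LOAD 2   1 4
NEG      1 -4
PUSH 3   1 -4 3
STORE 0  1 -4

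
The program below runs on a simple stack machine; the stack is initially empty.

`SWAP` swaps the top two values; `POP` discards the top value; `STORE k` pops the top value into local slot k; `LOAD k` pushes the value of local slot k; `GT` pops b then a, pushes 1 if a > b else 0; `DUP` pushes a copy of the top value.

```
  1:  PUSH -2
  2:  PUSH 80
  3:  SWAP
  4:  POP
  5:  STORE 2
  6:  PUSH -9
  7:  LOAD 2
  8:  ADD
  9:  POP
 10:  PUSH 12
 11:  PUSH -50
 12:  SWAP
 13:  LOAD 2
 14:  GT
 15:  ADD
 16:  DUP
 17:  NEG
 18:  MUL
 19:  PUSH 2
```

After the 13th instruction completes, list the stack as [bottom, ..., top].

PUSH -2  → [-2]
PUSH 80  → [-2, 80]
SWAP     → [80, -2]
POP      → [80]
STORE 2  → []
PUSH -9  → [-9]
LOAD 2   → [-9, 80]
ADD      → [71]
POP      → []
PUSH 12  → [12]
PUSH -50 → [12, -50]
SWAP     → [-50, 12]
LOAD 2   → [-50, 12, 80]

[-50, 12, 80]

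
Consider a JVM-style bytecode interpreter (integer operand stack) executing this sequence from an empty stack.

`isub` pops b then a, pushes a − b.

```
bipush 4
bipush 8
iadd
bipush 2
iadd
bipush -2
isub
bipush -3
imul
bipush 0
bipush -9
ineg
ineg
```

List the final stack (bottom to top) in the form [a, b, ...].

bipush 4  : 4
bipush 8  : 4 8
iadd      : 12
bipush 2  : 12 2
iadd      : 14
bipush -2 : 14 -2
isub      : 16
bipush -3 : 16 -3
imul      : -48
bipush 0  : -48 0
bipush -9 : -48 0 -9
ineg      : -48 0 9
ineg      : -48 0 -9

[-48, 0, -9]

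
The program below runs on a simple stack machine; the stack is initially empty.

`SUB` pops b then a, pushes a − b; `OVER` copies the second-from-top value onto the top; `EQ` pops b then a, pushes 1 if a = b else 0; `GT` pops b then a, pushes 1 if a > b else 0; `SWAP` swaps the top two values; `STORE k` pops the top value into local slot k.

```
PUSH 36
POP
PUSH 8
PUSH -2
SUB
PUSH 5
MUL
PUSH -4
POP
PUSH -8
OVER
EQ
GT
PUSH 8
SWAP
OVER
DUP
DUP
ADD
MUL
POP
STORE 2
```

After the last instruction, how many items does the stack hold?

1

PUSH 36 → [36]
POP     → []
PUSH 8  → [8]
PUSH -2 → [8, -2]
SUB     → [10]
PUSH 5  → [10, 5]
MUL     → [50]
PUSH -4 → [50, -4]
POP     → [50]
PUSH -8 → [50, -8]
OVER    → [50, -8, 50]
EQ      → [50, 0]
GT      → [1]
PUSH 8  → [1, 8]
SWAP    → [8, 1]
OVER    → [8, 1, 8]
DUP     → [8, 1, 8, 8]
DUP     → [8, 1, 8, 8, 8]
ADD     → [8, 1, 8, 16]
MUL     → [8, 1, 128]
POP     → [8, 1]
STORE 2 → [8]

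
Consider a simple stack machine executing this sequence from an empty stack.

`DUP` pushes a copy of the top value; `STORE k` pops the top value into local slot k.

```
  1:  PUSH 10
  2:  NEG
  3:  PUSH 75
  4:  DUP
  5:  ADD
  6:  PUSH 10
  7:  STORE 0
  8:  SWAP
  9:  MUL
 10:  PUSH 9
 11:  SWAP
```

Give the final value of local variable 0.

10

PUSH 10 : 10
NEG     : -10
PUSH 75 : -10 75
DUP     : -10 75 75
ADD     : -10 150
PUSH 10 : -10 150 10
STORE 0 : -10 150
SWAP    : 150 -10
MUL     : -1500
PUSH 9  : -1500 9
SWAP    : 9 -1500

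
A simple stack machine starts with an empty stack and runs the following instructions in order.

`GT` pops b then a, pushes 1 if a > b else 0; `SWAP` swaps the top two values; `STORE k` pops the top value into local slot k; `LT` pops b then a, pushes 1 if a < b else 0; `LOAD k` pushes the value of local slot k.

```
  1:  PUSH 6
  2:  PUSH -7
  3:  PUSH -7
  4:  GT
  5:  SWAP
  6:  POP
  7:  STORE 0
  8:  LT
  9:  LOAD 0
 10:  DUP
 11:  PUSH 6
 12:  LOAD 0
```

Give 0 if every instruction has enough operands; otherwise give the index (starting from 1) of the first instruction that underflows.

PUSH 6  : [6]
PUSH -7 : [6, -7]
PUSH -7 : [6, -7, -7]
GT      : [6, 0]
SWAP    : [0, 6]
POP     : [0]
STORE 0 : []
LT  — needs 2 operands, stack has 0 → underflow

8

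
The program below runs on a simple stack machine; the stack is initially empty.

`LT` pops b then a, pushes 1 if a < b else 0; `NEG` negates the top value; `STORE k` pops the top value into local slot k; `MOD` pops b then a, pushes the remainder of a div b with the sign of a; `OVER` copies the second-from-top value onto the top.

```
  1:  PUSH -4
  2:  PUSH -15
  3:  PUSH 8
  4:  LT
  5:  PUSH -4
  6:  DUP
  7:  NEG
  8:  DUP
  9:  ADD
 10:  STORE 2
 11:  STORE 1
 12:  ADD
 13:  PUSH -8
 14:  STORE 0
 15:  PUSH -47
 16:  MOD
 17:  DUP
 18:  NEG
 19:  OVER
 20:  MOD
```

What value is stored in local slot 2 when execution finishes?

PUSH -4  → -4
PUSH -15 → -4 -15
PUSH 8   → -4 -15 8
LT       → -4 1
PUSH -4  → -4 1 -4
DUP      → -4 1 -4 -4
NEG      → -4 1 -4 4
DUP      → -4 1 -4 4 4
ADD      → -4 1 -4 8
STORE 2  → -4 1 -4
STORE 1  → -4 1
ADD      → -3
PUSH -8  → -3 -8
STORE 0  → -3
PUSH -47 → -3 -47
MOD      → -3
DUP      → -3 -3
NEG      → -3 3
OVER     → -3 3 -3
MOD      → -3 0

8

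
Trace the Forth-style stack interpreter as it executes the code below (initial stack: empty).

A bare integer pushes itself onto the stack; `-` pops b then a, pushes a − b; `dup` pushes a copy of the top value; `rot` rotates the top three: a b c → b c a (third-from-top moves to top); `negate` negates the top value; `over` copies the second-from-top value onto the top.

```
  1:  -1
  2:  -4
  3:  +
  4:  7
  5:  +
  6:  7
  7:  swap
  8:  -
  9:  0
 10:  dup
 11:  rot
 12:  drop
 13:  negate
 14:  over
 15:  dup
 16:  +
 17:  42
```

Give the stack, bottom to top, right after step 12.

-1   → -1
-4   → -1 -4
+    → -5
7    → -5 7
+    → 2
7    → 2 7
swap → 7 2
-    → 5
0    → 5 0
dup  → 5 0 0
rot  → 0 0 5
drop → 0 0

[0, 0]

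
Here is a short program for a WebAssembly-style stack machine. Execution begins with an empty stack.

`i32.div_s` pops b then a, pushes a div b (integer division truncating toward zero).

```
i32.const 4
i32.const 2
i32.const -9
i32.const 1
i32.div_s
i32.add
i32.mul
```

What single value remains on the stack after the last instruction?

i32.const 4   4
i32.const 2   4 2
i32.const -9  4 2 -9
i32.const 1   4 2 -9 1
i32.div_s     4 2 -9
i32.add       4 -7
i32.mul       -28

-28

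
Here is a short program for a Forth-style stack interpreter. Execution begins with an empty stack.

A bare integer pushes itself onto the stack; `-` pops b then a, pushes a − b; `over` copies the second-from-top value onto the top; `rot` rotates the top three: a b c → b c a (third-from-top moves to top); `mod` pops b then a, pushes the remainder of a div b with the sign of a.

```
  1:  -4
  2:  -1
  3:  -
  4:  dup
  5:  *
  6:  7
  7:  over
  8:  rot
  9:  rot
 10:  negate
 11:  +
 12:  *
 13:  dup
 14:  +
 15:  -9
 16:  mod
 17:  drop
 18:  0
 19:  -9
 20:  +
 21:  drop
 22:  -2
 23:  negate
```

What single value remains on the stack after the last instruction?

2

-4     → -4
-1     → -4 -1
-      → -3
dup    → -3 -3
*      → 9
7      → 9 7
over   → 9 7 9
rot    → 7 9 9
rot    → 9 9 7
negate → 9 9 -7
+      → 9 2
*      → 18
dup    → 18 18
+      → 36
-9     → 36 -9
mod    → 0
drop   → (empty)
0      → 0
-9     → 0 -9
+      → -9
drop   → (empty)
-2     → -2
negate → 2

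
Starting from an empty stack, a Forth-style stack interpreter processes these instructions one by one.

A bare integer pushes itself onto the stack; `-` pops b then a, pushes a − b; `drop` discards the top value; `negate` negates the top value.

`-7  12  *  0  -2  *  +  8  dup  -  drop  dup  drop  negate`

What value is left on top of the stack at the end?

84

-7     : -7
12     : -7 12
*      : -84
0      : -84 0
-2     : -84 0 -2
*      : -84 0
+      : -84
8      : -84 8
dup    : -84 8 8
-      : -84 0
drop   : -84
dup    : -84 -84
drop   : -84
negate : 84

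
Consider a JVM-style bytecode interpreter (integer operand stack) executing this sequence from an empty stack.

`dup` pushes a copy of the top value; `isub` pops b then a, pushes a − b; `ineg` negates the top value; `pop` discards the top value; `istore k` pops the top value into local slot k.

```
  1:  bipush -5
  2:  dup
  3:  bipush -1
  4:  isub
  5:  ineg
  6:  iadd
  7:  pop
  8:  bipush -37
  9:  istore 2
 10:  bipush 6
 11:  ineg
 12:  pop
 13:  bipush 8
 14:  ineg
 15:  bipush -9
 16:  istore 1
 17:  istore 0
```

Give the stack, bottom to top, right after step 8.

[-37]

bipush -5  -> -5
dup        -> -5 -5
bipush -1  -> -5 -5 -1
isub       -> -5 -4
ineg       -> -5 4
iadd       -> -1
pop        -> (empty)
bipush -37 -> -37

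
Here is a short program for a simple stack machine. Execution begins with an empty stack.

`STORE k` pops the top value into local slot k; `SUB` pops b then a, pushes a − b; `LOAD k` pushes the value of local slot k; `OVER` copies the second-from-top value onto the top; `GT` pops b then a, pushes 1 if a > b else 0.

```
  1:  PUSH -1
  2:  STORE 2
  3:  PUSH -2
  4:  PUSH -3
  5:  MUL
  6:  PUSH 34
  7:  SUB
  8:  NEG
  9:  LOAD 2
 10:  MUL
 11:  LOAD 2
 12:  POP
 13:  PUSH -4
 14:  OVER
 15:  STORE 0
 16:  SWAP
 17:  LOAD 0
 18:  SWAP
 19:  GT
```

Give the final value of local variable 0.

PUSH -1 → [-1]
STORE 2 → []
PUSH -2 → [-2]
PUSH -3 → [-2, -3]
MUL     → [6]
PUSH 34 → [6, 34]
SUB     → [-28]
NEG     → [28]
LOAD 2  → [28, -1]
MUL     → [-28]
LOAD 2  → [-28, -1]
POP     → [-28]
PUSH -4 → [-28, -4]
OVER    → [-28, -4, -28]
STORE 0 → [-28, -4]
SWAP    → [-4, -28]
LOAD 0  → [-4, -28, -28]
SWAP    → [-4, -28, -28]
GT      → [-4, 0]

-28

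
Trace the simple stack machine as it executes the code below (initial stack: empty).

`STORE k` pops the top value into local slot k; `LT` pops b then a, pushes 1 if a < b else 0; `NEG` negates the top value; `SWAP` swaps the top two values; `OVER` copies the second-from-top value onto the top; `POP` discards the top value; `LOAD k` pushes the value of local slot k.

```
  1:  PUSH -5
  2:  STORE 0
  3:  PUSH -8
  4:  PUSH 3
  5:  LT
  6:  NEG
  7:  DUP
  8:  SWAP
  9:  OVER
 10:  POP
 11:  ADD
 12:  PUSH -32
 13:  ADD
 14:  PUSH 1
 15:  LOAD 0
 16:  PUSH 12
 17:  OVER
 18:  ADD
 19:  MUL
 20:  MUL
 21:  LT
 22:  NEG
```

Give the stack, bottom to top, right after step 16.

PUSH -5  → -5
STORE 0  → (empty)
PUSH -8  → -8
PUSH 3   → -8 3
LT       → 1
NEG      → -1
DUP      → -1 -1
SWAP     → -1 -1
OVER     → -1 -1 -1
POP      → -1 -1
ADD      → -2
PUSH -32 → -2 -32
ADD      → -34
PUSH 1   → -34 1
LOAD 0   → -34 1 -5
PUSH 12  → -34 1 -5 12

[-34, 1, -5, 12]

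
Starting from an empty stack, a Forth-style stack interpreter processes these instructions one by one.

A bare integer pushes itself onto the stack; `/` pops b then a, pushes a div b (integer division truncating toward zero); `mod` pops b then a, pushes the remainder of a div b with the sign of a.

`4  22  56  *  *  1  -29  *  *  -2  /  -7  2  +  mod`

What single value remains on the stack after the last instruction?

1

4   -> 4
22  -> 4 22
56  -> 4 22 56
*   -> 4 1232
*   -> 4928
1   -> 4928 1
-29 -> 4928 1 -29
*   -> 4928 -29
*   -> -142912
-2  -> -142912 -2
/   -> 71456
-7  -> 71456 -7
2   -> 71456 -7 2
+   -> 71456 -5
mod -> 1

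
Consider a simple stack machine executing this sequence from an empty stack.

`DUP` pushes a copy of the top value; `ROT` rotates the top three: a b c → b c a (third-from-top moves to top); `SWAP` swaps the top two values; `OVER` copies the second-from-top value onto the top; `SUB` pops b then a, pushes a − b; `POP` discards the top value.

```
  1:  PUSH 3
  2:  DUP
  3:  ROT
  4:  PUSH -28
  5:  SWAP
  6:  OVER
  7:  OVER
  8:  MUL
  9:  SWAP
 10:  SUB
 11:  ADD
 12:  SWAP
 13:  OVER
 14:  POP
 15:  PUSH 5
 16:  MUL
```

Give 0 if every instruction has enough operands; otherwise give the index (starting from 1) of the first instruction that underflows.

PUSH 3 : 3
DUP    : 3 3
ROT  — needs 3 operands, stack has 2 → underflow

3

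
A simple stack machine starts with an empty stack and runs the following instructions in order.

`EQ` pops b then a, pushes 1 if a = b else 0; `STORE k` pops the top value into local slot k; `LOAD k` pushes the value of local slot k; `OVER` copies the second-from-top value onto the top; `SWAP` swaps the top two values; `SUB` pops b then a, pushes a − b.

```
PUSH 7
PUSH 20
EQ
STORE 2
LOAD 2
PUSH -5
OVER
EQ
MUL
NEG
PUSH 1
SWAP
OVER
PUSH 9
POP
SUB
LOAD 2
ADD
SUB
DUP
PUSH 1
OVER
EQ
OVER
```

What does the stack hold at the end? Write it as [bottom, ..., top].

[2, 2, 0, 2]

PUSH 7  -> [7]
PUSH 20 -> [7, 20]
EQ      -> [0]
STORE 2 -> []
LOAD 2  -> [0]
PUSH -5 -> [0, -5]
OVER    -> [0, -5, 0]
EQ      -> [0, 0]
MUL     -> [0]
NEG     -> [0]
PUSH 1  -> [0, 1]
SWAP    -> [1, 0]
OVER    -> [1, 0, 1]
PUSH 9  -> [1, 0, 1, 9]
POP     -> [1, 0, 1]
SUB     -> [1, -1]
LOAD 2  -> [1, -1, 0]
ADD     -> [1, -1]
SUB     -> [2]
DUP     -> [2, 2]
PUSH 1  -> [2, 2, 1]
OVER    -> [2, 2, 1, 2]
EQ      -> [2, 2, 0]
OVER    -> [2, 2, 0, 2]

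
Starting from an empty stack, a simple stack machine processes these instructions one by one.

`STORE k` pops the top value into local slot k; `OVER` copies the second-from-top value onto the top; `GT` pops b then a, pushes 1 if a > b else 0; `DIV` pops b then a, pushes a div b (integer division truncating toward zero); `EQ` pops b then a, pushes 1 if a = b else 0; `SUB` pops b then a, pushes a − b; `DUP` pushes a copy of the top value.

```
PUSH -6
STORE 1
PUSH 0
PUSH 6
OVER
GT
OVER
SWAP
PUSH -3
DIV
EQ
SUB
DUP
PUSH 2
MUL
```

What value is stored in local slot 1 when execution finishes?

-6

PUSH -6 -> [-6]
STORE 1 -> []
PUSH 0  -> [0]
PUSH 6  -> [0, 6]
OVER    -> [0, 6, 0]
GT      -> [0, 1]
OVER    -> [0, 1, 0]
SWAP    -> [0, 0, 1]
PUSH -3 -> [0, 0, 1, -3]
DIV     -> [0, 0, 0]
EQ      -> [0, 1]
SUB     -> [-1]
DUP     -> [-1, -1]
PUSH 2  -> [-1, -1, 2]
MUL     -> [-1, -2]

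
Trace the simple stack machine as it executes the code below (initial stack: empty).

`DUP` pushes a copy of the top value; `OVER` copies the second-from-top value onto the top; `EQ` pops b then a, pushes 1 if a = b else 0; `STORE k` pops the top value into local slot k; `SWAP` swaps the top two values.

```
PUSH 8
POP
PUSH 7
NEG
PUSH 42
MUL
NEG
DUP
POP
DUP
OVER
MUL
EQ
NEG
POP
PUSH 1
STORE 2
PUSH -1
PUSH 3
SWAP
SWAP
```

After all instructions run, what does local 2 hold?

1

PUSH 8  -> [8]
POP     -> []
PUSH 7  -> [7]
NEG     -> [-7]
PUSH 42 -> [-7, 42]
MUL     -> [-294]
NEG     -> [294]
DUP     -> [294, 294]
POP     -> [294]
DUP     -> [294, 294]
OVER    -> [294, 294, 294]
MUL     -> [294, 86436]
EQ      -> [0]
NEG     -> [0]
POP     -> []
PUSH 1  -> [1]
STORE 2 -> []
PUSH -1 -> [-1]
PUSH 3  -> [-1, 3]
SWAP    -> [3, -1]
SWAP    -> [-1, 3]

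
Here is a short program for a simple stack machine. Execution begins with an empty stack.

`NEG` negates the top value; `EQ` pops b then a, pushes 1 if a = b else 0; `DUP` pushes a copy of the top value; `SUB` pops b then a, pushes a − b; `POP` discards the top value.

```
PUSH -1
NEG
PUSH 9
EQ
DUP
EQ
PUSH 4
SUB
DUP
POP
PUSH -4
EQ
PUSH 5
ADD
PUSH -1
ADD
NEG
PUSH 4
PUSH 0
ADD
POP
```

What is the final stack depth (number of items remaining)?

1

PUSH -1  [-1]
NEG      [1]
PUSH 9   [1, 9]
EQ       [0]
DUP      [0, 0]
EQ       [1]
PUSH 4   [1, 4]
SUB      [-3]
DUP      [-3, -3]
POP      [-3]
PUSH -4  [-3, -4]
EQ       [0]
PUSH 5   [0, 5]
ADD      [5]
PUSH -1  [5, -1]
ADD      [4]
NEG      [-4]
PUSH 4   [-4, 4]
PUSH 0   [-4, 4, 0]
ADD      [-4, 4]
POP      [-4]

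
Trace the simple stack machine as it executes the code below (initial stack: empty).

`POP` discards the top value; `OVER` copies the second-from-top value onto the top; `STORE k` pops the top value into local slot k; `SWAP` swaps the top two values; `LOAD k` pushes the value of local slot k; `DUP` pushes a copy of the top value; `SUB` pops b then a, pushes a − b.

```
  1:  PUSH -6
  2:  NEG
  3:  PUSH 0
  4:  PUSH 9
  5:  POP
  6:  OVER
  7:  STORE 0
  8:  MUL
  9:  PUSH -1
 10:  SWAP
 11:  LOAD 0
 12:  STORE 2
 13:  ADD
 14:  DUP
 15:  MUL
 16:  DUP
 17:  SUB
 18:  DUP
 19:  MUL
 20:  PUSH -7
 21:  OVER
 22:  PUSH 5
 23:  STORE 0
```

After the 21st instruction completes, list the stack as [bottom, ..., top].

[0, -7, 0]

PUSH -6 : -6
NEG     : 6
PUSH 0  : 6 0
PUSH 9  : 6 0 9
POP     : 6 0
OVER    : 6 0 6
STORE 0 : 6 0
MUL     : 0
PUSH -1 : 0 -1
SWAP    : -1 0
LOAD 0  : -1 0 6
STORE 2 : -1 0
ADD     : -1
DUP     : -1 -1
MUL     : 1
DUP     : 1 1
SUB     : 0
DUP     : 0 0
MUL     : 0
PUSH -7 : 0 -7
OVER    : 0 -7 0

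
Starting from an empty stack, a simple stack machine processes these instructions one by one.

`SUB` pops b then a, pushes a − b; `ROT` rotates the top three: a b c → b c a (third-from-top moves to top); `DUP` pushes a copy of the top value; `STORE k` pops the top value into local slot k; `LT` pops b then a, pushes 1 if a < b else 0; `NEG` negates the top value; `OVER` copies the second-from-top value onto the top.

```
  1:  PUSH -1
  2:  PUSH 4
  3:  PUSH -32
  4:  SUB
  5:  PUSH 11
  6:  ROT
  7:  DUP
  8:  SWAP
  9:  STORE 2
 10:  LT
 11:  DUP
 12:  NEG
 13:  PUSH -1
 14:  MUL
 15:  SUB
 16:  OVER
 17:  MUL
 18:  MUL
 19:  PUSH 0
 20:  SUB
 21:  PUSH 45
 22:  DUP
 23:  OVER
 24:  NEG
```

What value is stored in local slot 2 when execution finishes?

-1

PUSH -1  → -1
PUSH 4   → -1 4
PUSH -32 → -1 4 -32
SUB      → -1 36
PUSH 11  → -1 36 11
ROT      → 36 11 -1
DUP      → 36 11 -1 -1
SWAP     → 36 11 -1 -1
STORE 2  → 36 11 -1
LT       → 36 0
DUP      → 36 0 0
NEG      → 36 0 0
PUSH -1  → 36 0 0 -1
MUL      → 36 0 0
SUB      → 36 0
OVER     → 36 0 36
MUL      → 36 0
MUL      → 0
PUSH 0   → 0 0
SUB      → 0
PUSH 45  → 0 45
DUP      → 0 45 45
OVER     → 0 45 45 45
NEG      → 0 45 45 -45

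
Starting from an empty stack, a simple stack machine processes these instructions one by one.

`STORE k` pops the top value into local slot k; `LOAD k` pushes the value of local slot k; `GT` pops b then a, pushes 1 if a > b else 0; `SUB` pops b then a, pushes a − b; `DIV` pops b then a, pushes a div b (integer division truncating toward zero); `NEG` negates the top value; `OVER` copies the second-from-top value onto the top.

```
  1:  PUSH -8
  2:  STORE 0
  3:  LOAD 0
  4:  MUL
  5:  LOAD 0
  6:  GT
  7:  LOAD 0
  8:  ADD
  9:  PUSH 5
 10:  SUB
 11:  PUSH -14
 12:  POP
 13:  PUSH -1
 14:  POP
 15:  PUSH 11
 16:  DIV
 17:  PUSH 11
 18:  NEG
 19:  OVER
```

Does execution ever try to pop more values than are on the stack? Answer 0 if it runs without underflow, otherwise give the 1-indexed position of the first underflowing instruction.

PUSH -8 -> [-8]
STORE 0 -> []
LOAD 0  -> [-8]
MUL  — needs 2 operands, stack has 1 → underflow

4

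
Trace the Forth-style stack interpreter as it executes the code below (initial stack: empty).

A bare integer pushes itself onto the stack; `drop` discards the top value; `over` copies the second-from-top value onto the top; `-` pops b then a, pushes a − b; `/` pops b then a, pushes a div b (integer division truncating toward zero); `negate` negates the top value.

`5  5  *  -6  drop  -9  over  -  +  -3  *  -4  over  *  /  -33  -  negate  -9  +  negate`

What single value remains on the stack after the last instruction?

5       5
5       5 5
*       25
-6      25 -6
drop    25
-9      25 -9
over    25 -9 25
-       25 -34
+       -9
-3      -9 -3
*       27
-4      27 -4
over    27 -4 27
*       27 -108
/       0
-33     0 -33
-       33
negate  -33
-9      -33 -9
+       -42
negate  42

42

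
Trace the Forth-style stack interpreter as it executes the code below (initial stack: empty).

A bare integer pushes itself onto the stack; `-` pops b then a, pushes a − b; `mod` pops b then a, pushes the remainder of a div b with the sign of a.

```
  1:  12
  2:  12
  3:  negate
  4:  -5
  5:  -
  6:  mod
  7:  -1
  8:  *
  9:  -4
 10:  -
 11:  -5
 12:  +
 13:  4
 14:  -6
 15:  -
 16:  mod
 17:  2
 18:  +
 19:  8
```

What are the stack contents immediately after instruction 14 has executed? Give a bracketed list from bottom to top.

12     -> [12]
12     -> [12, 12]
negate -> [12, -12]
-5     -> [12, -12, -5]
-      -> [12, -7]
mod    -> [5]
-1     -> [5, -1]
*      -> [-5]
-4     -> [-5, -4]
-      -> [-1]
-5     -> [-1, -5]
+      -> [-6]
4      -> [-6, 4]
-6     -> [-6, 4, -6]

[-6, 4, -6]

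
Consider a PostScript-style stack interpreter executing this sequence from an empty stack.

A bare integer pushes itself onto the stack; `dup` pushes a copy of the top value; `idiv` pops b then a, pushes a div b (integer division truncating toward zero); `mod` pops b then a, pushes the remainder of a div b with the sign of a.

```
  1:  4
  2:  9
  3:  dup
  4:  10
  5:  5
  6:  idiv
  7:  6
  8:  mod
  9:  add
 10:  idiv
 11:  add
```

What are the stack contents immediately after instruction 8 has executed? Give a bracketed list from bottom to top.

[4, 9, 9, 2]

4    : [4]
9    : [4, 9]
dup  : [4, 9, 9]
10   : [4, 9, 9, 10]
5    : [4, 9, 9, 10, 5]
idiv : [4, 9, 9, 2]
6    : [4, 9, 9, 2, 6]
mod  : [4, 9, 9, 2]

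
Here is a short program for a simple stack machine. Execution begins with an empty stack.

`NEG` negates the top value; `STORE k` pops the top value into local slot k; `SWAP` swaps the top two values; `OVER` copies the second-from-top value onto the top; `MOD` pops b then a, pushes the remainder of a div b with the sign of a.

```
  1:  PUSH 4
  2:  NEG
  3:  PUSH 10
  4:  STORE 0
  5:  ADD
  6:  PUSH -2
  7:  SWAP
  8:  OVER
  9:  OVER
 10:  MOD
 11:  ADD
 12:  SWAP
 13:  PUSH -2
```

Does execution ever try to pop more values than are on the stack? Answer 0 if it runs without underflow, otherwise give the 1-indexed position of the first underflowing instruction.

PUSH 4  : [4]
NEG     : [-4]
PUSH 10 : [-4, 10]
STORE 0 : [-4]
ADD  — needs 2 operands, stack has 1 → underflow

5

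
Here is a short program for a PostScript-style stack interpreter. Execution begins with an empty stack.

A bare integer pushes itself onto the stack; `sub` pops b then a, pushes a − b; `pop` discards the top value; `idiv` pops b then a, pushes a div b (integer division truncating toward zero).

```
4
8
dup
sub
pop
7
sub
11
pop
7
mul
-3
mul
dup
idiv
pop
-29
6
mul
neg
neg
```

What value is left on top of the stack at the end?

-174

4     [4]
8     [4, 8]
dup   [4, 8, 8]
sub   [4, 0]
pop   [4]
7     [4, 7]
sub   [-3]
11    [-3, 11]
pop   [-3]
7     [-3, 7]
mul   [-21]
-3    [-21, -3]
mul   [63]
dup   [63, 63]
idiv  [1]
pop   []
-29   [-29]
6     [-29, 6]
mul   [-174]
neg   [174]
neg   [-174]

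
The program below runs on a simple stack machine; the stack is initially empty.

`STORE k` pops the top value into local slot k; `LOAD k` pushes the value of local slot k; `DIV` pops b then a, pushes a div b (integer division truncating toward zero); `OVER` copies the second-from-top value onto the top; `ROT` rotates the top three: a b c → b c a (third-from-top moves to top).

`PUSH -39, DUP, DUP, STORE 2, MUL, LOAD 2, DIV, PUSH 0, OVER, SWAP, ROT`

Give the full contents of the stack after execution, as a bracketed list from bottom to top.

[-39, 0, -39]

PUSH -39 → [-39]
DUP      → [-39, -39]
DUP      → [-39, -39, -39]
STORE 2  → [-39, -39]
MUL      → [1521]
LOAD 2   → [1521, -39]
DIV      → [-39]
PUSH 0   → [-39, 0]
OVER     → [-39, 0, -39]
SWAP     → [-39, -39, 0]
ROT      → [-39, 0, -39]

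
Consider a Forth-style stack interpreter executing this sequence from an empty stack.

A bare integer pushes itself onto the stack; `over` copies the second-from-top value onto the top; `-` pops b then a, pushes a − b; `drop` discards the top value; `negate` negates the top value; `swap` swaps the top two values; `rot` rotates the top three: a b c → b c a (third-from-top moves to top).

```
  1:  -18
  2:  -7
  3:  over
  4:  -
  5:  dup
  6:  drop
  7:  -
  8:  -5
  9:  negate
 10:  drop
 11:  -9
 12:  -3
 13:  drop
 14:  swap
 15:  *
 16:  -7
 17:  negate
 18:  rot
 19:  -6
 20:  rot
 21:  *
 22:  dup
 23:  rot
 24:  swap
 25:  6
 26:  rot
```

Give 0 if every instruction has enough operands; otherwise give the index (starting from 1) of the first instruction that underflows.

-18    -> [-18]
-7     -> [-18, -7]
over   -> [-18, -7, -18]
-      -> [-18, 11]
dup    -> [-18, 11, 11]
drop   -> [-18, 11]
-      -> [-29]
-5     -> [-29, -5]
negate -> [-29, 5]
drop   -> [-29]
-9     -> [-29, -9]
-3     -> [-29, -9, -3]
drop   -> [-29, -9]
swap   -> [-9, -29]
*      -> [261]
-7     -> [261, -7]
negate -> [261, 7]
rot  — needs 3 operands, stack has 2 → underflow

18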